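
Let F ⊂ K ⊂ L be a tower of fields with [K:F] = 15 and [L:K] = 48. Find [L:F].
[L:F] = 720

The tower law says that for any tower of field extensions F ⊂ K ⊂ L with finite degrees, [L:F] = [L:K] · [K:F]. Here this gives [L:F] = 48 · 15 = 720.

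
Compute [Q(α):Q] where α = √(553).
[Q(α):Q] = 2

[Q(α):Q] equals the degree of the minimal polynomial of α. Here α^2 = 553 and x^2 - 553 is irreducible (d = 553 is squarefree, ≠ 1, hence not a square), so deg(m_α) = 2. Thus [Q(α):Q] = 2.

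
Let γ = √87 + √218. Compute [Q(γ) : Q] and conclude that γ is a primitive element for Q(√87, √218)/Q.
[Q(γ) : Q] = 4 (equivalently, Q(γ) = Q(√87, √218))

Obviously Q(γ) ⊆ Q(√87, √218), and [Q(√87, √218):Q] = 4 (since 87, 218 are distinct squarefree integers > 1 with 18966 not a perfect square). To show equality we compute the minimal polynomial of γ. From γ = √87 + √218: γ^2 = 87 + 2√(18966) + 218 = 305 + 2√(18966), so γ^2 - 305 = 2√(18966); squaring, (γ^2 - 305)^2 = 4·18966, i.e. γ^4 - 610γ^2 + 93025 - 75864 = 0, i.e. γ^4 - 610γ^2 + 17161 = 0. So γ is a root of x^4 - 610x^2 + 17161. This polynomial is irreducible over Q: it has no rational root (each ±√87 ± √218 is irrational), and any factorization into two quadratics over Q would force √(18966) ∈ Q (pairing opposite roots) or √87, √218 ∈ Q (other pairings), all impossible. Hence [Q(γ):Q] = 4 = [Q(√87, √218):Q], so Q(γ) = Q(√87, √218).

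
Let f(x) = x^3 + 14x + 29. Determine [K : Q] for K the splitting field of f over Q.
[K : Q] = 6

By the rational root test, any rational root of the monic integer polynomial f(x) = x^3 + 14x + 29 must be an integer dividing the constant term 29, i.e. one of ±{1, 29}. Evaluating: f(1) = 44, f(-1) = 14, f(29) = 24824, f(-29) = -24766; none is 0, so f has no rational root and is therefore irreducible over Q (a cubic with no linear factor over a field is irreducible). For an irreducible cubic, the Galois group is A_3 or S_3 according as the discriminant disc(f) = -4a^3 - 27b^2 = -4·(14)^3 - 27·(29)^2 = -33683 is or is not a square in Q. Here disc(f) = -33683 is not a perfect square in Q, so the Galois group of f over Q is not contained in A_3 and must be all of S_3. The splitting field has degree |S_3| = 6 over Q, so [K : Q] = 6.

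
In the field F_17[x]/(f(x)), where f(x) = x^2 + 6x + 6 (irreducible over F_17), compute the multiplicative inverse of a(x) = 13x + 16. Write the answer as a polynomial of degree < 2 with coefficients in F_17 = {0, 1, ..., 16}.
a(x)^(-1) ≡ 11x + 8 (mod f(x))

Since f is irreducible over F_17, F_17[x]/(f) is a field and a(x) ≠ 0 has an inverse. Apply the extended Euclidean algorithm to f(x) and a(x) in F_17[x]: f(x) = (4x + 6)·a(x) + (12). The last nonzero remainder is the constant 12 = gcd(f, a) in F_17. Back-substituting through the division chain expresses 12 = s(x)·a(x) + t(x)·f(x) with s(x) ≡ 13x + 11 (mod f), so (13x + 11)·a(x) ≡ 12 (mod f). Multiplying by 12^(-1) ≡ 10 in F_17 gives a(x)^(-1) ≡ 10·(13x + 11) ≡ 11x + 8 (mod f). Check: (13x + 16)·(11x + 8) = 7x^2 + 8x + 9 ≡ 1 (mod x^2 + 6x + 6).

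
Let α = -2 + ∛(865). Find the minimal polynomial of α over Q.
m_α(x) = x^3 + 6x^2 + 12x - 857

Set β = α + 2 = ∛(865), so β^3 = 865. Then (α + 2)^3 - 865 = 0, i.e. α is a root of g(x) = (x + 2)^3 - 865 = x^3 + 6x^2 + 12x - 857. Since g(x) = h(x + 2) where h(x) = x^3 - 865, and h is irreducible over Q (because 865 is not a perfect cube, so h has no rational root, and a monic cubic with no rational root is irreducible), g is also irreducible (irreducibility is preserved under the substitution x → x + 2). Hence m_α(x) = x^3 + 6x^2 + 12x - 857.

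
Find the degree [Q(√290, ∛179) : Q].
[Q(√290, ∛179) : Q] = 6

Let L = Q(√290, ∛179). Since Q(√290) ⊂ L and [Q(√290):Q] = 2, the tower law gives 2 | [L:Q]. Likewise Q(∛179) ⊂ L with [Q(∛179):Q] = 3 (because 179 is not a perfect cube), so 3 | [L:Q]. As gcd(2,3) = 1, [L:Q] is divisible by 6. Conversely L is generated over Q by √290 and ∛179, so [L:Q] ≤ 2·3 = 6. Therefore [Q(√290, ∛179) : Q] = 6.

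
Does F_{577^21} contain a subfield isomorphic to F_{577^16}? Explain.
No: F_{577^16} is not a subfield of F_{577^21}

F_{p^m} embeds in F_{p^n} iff m | n. Here 16 ∤ 21 (since 21 = 1·16 + 5 with remainder 5 ≠ 0), so F_{577^16} is not a subfield of F_{577^21}. Equivalently: if it were, the tower law would give 16 = [F_{577^16}:F_577] dividing [F_{577^21}:F_577] = 21, contradiction.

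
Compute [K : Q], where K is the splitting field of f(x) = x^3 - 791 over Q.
[K : Q] = 6

The roots of x^3 - 791 are ∛791, ω∛791, ω^2∛791 where ω = e^(2πi/3) is a primitive cube root of unity, so K = Q(∛791, ω). Now [Q(∛791):Q] = 3 (since 791 is not a perfect cube, x^3 - 791 is irreducible) and [Q(ω):Q] = 2. Both 2 and 3 divide [K:Q], and [K:Q] ≤ 3·2 = 6, so [K:Q] = 6. (Equivalently: Q(∛791) ⊂ R but ω ∉ R, so [K : Q(∛791)] = 2.)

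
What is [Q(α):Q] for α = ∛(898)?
[Q(α):Q] = 3

The minimal polynomial of α is x^3 - 898, irreducible over Q since 898 is not a perfect cube (so x^3 - 898 has no rational root). Hence [Q(α):Q] = deg(m_α) = 3.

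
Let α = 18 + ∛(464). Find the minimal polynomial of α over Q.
m_α(x) = x^3 - 54x^2 + 972x - 6296

Set β = α - 18 = ∛(464), so β^3 = 464. Then (α - 18)^3 - 464 = 0, i.e. α is a root of g(x) = (x - 18)^3 - 464 = x^3 - 54x^2 + 972x - 6296. Since g(x) = h(x - 18) where h(x) = x^3 - 464, and h is irreducible over Q (because 464 is not a perfect cube, so h has no rational root, and a monic cubic with no rational root is irreducible), g is also irreducible (irreducibility is preserved under the substitution x → x - 18). Hence m_α(x) = x^3 - 54x^2 + 972x - 6296.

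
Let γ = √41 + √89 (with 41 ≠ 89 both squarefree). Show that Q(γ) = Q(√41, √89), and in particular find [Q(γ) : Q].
[Q(γ) : Q] = 4 (equivalently, Q(γ) = Q(√41, √89))

Obviously Q(γ) ⊆ Q(√41, √89), and [Q(√41, √89):Q] = 4 (since 41, 89 are distinct squarefree integers > 1 with 3649 not a perfect square). To show equality we compute the minimal polynomial of γ. From γ = √41 + √89: γ^2 = 41 + 2√(3649) + 89 = 130 + 2√(3649), so γ^2 - 130 = 2√(3649); squaring, (γ^2 - 130)^2 = 4·3649, i.e. γ^4 - 260γ^2 + 16900 - 14596 = 0, i.e. γ^4 - 260γ^2 + 2304 = 0. So γ is a root of x^4 - 260x^2 + 2304. This polynomial is irreducible over Q: it has no rational root (each ±√41 ± √89 is irrational), and any factorization into two quadratics over Q would force √(3649) ∈ Q (pairing opposite roots) or √41, √89 ∈ Q (other pairings), all impossible. Hence [Q(γ):Q] = 4 = [Q(√41, √89):Q], so Q(γ) = Q(√41, √89).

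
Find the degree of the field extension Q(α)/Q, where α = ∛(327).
[Q(α):Q] = 3

The minimal polynomial of α is x^3 - 327, irreducible over Q since 327 is not a perfect cube (so x^3 - 327 has no rational root). Hence [Q(α):Q] = deg(m_α) = 3.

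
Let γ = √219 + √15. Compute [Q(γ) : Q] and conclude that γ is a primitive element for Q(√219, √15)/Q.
[Q(γ) : Q] = 4 (equivalently, Q(γ) = Q(√219, √15))

Obviously Q(γ) ⊆ Q(√219, √15), and [Q(√219, √15):Q] = 4 (since 219, 15 are distinct squarefree integers > 1 with 3285 not a perfect square). To show equality we compute the minimal polynomial of γ. From γ = √219 + √15: γ^2 = 219 + 2√(3285) + 15 = 234 + 2√(3285), so γ^2 - 234 = 2√(3285); squaring, (γ^2 - 234)^2 = 4·3285, i.e. γ^4 - 468γ^2 + 54756 - 13140 = 0, i.e. γ^4 - 468γ^2 + 41616 = 0. So γ is a root of x^4 - 468x^2 + 41616. This polynomial is irreducible over Q: it has no rational root (each ±√219 ± √15 is irrational), and any factorization into two quadratics over Q would force √(3285) ∈ Q (pairing opposite roots) or √219, √15 ∈ Q (other pairings), all impossible. Hence [Q(γ):Q] = 4 = [Q(√219, √15):Q], so Q(γ) = Q(√219, √15).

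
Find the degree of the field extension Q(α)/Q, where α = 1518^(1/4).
[Q(α):Q] = 4

α is a root of x^4 - 1518. By Eisenstein's criterion at the prime p = 2 (which divides the constant term 1518 but p^2 = 4 does not, since 1518 is squarefree), x^4 - 1518 is irreducible over Q. Hence [Q(α):Q] = 4.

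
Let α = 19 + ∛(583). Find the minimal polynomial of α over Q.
m_α(x) = x^3 - 57x^2 + 1083x - 7442

Set β = α - 19 = ∛(583), so β^3 = 583. Then (α - 19)^3 - 583 = 0, i.e. α is a root of g(x) = (x - 19)^3 - 583 = x^3 - 57x^2 + 1083x - 7442. Since g(x) = h(x - 19) where h(x) = x^3 - 583, and h is irreducible over Q (because 583 is not a perfect cube, so h has no rational root, and a monic cubic with no rational root is irreducible), g is also irreducible (irreducibility is preserved under the substitution x → x - 19). Hence m_α(x) = x^3 - 57x^2 + 1083x - 7442.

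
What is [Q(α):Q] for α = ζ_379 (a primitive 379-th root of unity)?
[Q(α):Q] = 378

The minimal polynomial of ζ_379 over Q is the 379-th cyclotomic polynomial Φ_379(x), which is irreducible over Q and has degree φ(379) = 378. Hence [Q(α):Q] = φ(379) = 378.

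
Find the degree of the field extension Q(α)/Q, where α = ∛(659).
[Q(α):Q] = 3

The minimal polynomial of α is x^3 - 659, irreducible over Q since 659 is not a perfect cube (so x^3 - 659 has no rational root). Hence [Q(α):Q] = deg(m_α) = 3.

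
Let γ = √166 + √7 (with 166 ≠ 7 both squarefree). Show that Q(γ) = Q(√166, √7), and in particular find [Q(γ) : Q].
[Q(γ) : Q] = 4 (equivalently, Q(γ) = Q(√166, √7))

Obviously Q(γ) ⊆ Q(√166, √7), and [Q(√166, √7):Q] = 4 (since 166, 7 are distinct squarefree integers > 1 with 1162 not a perfect square). To show equality we compute the minimal polynomial of γ. From γ = √166 + √7: γ^2 = 166 + 2√(1162) + 7 = 173 + 2√(1162), so γ^2 - 173 = 2√(1162); squaring, (γ^2 - 173)^2 = 4·1162, i.e. γ^4 - 346γ^2 + 29929 - 4648 = 0, i.e. γ^4 - 346γ^2 + 25281 = 0. So γ is a root of x^4 - 346x^2 + 25281. This polynomial is irreducible over Q: it has no rational root (each ±√166 ± √7 is irrational), and any factorization into two quadratics over Q would force √(1162) ∈ Q (pairing opposite roots) or √166, √7 ∈ Q (other pairings), all impossible. Hence [Q(γ):Q] = 4 = [Q(√166, √7):Q], so Q(γ) = Q(√166, √7).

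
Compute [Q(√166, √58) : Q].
[Q(√166, √58) : Q] = 4

[Q(√166):Q] = 2 (min poly x^2 - 166, irreducible since 166 is squarefree > 1). For the top step, suppose √58 ∈ Q(√166), say √58 = c + d√166 with c, d ∈ Q. Squaring: 58 = c^2 + 166d^2 + 2cd√166. Since √166 ∉ Q this forces 2cd = 0. If d = 0 then √58 = c ∈ Q, contradicting 58 squarefree > 1. If c = 0 then 58 = 166d^2, so 166·58 = (166d)^2 is a perfect square in Q — but 166·58 = 9628 is not a perfect square (since 166 and 58 are distinct squarefree integers). Contradiction. Hence √58 ∉ Q(√166), so x^2 - 58 stays irreducible over Q(√166) and [Q(√166, √58) : Q(√166)] = 2. By the tower law, [Q(√166, √58) : Q] = 2 · 2 = 4.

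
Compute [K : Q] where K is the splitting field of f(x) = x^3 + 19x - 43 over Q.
[K : Q] = 6

By the rational root test, any rational root of the monic integer polynomial f(x) = x^3 + 19x - 43 must be an integer dividing the constant term -43, i.e. one of ±{1, 43}. Evaluating: f(1) = -23, f(-1) = -63, f(43) = 80281, f(-43) = -80367; none is 0, so f has no rational root and is therefore irreducible over Q (a cubic with no linear factor over a field is irreducible). For an irreducible cubic, the Galois group is A_3 or S_3 according as the discriminant disc(f) = -4a^3 - 27b^2 = -4·(19)^3 - 27·(-43)^2 = -77359 is or is not a square in Q. Here disc(f) = -77359 is not a perfect square in Q, so the Galois group of f over Q is not contained in A_3 and must be all of S_3. The splitting field has degree |S_3| = 6 over Q, so [K : Q] = 6.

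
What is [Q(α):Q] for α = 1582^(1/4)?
[Q(α):Q] = 4

α is a root of x^4 - 1582. By Eisenstein's criterion at the prime p = 2 (which divides the constant term 1582 but p^2 = 4 does not, since 1582 is squarefree), x^4 - 1582 is irreducible over Q. Hence [Q(α):Q] = 4.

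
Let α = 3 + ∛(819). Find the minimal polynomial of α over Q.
m_α(x) = x^3 - 9x^2 + 27x - 846

Set β = α - 3 = ∛(819), so β^3 = 819. Then (α - 3)^3 - 819 = 0, i.e. α is a root of g(x) = (x - 3)^3 - 819 = x^3 - 9x^2 + 27x - 846. Since g(x) = h(x - 3) where h(x) = x^3 - 819, and h is irreducible over Q (because 819 is not a perfect cube, so h has no rational root, and a monic cubic with no rational root is irreducible), g is also irreducible (irreducibility is preserved under the substitution x → x - 3). Hence m_α(x) = x^3 - 9x^2 + 27x - 846.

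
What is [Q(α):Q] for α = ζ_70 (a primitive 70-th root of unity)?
[Q(α):Q] = 24

The minimal polynomial of ζ_70 over Q is the 70-th cyclotomic polynomial Φ_70(x), which is irreducible over Q and has degree φ(70) = 24. Hence [Q(α):Q] = φ(70) = 24.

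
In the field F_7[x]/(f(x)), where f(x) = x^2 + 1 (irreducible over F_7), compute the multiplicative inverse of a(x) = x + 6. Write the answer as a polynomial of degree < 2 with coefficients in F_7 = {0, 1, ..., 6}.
a(x)^(-1) ≡ 3x + 3 (mod f(x))

Since f is irreducible over F_7, F_7[x]/(f) is a field and a(x) ≠ 0 has an inverse. Apply the extended Euclidean algorithm to f(x) and a(x) in F_7[x]: f(x) = (x + 1)·a(x) + (2). The last nonzero remainder is the constant 2 = gcd(f, a) in F_7. Back-substituting through the division chain expresses 2 = s(x)·a(x) + t(x)·f(x) with s(x) ≡ 6x + 6 (mod f), so (6x + 6)·a(x) ≡ 2 (mod f). Multiplying by 2^(-1) ≡ 4 in F_7 gives a(x)^(-1) ≡ 4·(6x + 6) ≡ 3x + 3 (mod f). Check: (x + 6)·(3x + 3) = 3x^2 + 4 ≡ 1 (mod x^2 + 1).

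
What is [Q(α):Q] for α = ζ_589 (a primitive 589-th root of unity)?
[Q(α):Q] = 540

The minimal polynomial of ζ_589 over Q is the 589-th cyclotomic polynomial Φ_589(x), which is irreducible over Q and has degree φ(589) = 540. Hence [Q(α):Q] = φ(589) = 540.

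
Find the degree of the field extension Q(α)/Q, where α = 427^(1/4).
[Q(α):Q] = 4

α is a root of x^4 - 427. By Eisenstein's criterion at the prime p = 7 (which divides the constant term 427 but p^2 = 49 does not, since 427 is squarefree), x^4 - 427 is irreducible over Q. Hence [Q(α):Q] = 4.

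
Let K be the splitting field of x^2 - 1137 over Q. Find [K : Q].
[K : Q] = 2

f(x) = x^2 - 1137 factors as (x - √1137)(x + √1137). The splitting field is K = Q(√1137). Since 1137 is squarefree and > 1, it is not a perfect square, so x^2 - 1137 is irreducible over Q and [Q(√1137) : Q] = 2. Hence [K : Q] = 2.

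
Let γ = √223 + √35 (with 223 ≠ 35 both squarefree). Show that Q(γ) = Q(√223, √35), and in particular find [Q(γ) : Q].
[Q(γ) : Q] = 4 (equivalently, Q(γ) = Q(√223, √35))

Obviously Q(γ) ⊆ Q(√223, √35), and [Q(√223, √35):Q] = 4 (since 223, 35 are distinct squarefree integers > 1 with 7805 not a perfect square). To show equality we compute the minimal polynomial of γ. From γ = √223 + √35: γ^2 = 223 + 2√(7805) + 35 = 258 + 2√(7805), so γ^2 - 258 = 2√(7805); squaring, (γ^2 - 258)^2 = 4·7805, i.e. γ^4 - 516γ^2 + 66564 - 31220 = 0, i.e. γ^4 - 516γ^2 + 35344 = 0. So γ is a root of x^4 - 516x^2 + 35344. This polynomial is irreducible over Q: it has no rational root (each ±√223 ± √35 is irrational), and any factorization into two quadratics over Q would force √(7805) ∈ Q (pairing opposite roots) or √223, √35 ∈ Q (other pairings), all impossible. Hence [Q(γ):Q] = 4 = [Q(√223, √35):Q], so Q(γ) = Q(√223, √35).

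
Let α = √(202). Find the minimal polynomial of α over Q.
m_α(x) = x^2 - 202

α satisfies α^2 - 202 = 0, so x^2 - 202 annihilates α. Since d = 202 is squarefree and ≠ 1, it is not a perfect square in Q, so x^2 - 202 has no rational root and is therefore irreducible over Q (a degree-2 polynomial over a field is irreducible iff it has no root). Hence m_α(x) = x^2 - 202.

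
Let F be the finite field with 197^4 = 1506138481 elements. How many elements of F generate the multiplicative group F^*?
There are φ(1506138480) = 312883200 primitive elements

F_q^* is cyclic of order q - 1 = 1506138480. A cyclic group of order m has exactly φ(m) generators. Here m = 1506138480 = 2^4 · 3^2 · 5 · 7^2 · 11 · 3881, so the number of primitive elements is φ(1506138480) = 312883200.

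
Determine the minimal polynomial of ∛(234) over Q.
m_α(x) = x^3 - 234

α satisfies α^3 = 234, so x^3 - 234 annihilates α. By the rational root test, a rational root p/q (in lowest terms) of x^3 - 234 would satisfy p^3 = 234 q^3, forcing q = 1 and p^3 = 234; but 234 is not a perfect cube, contradiction. A monic cubic over Q with no rational root is irreducible (any nontrivial factorization would include a linear factor). Hence x^3 - 234 is the minimal polynomial of α, and in particular [Q(α):Q] = 3.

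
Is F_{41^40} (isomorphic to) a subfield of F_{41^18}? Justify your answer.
No: F_{41^40} is not a subfield of F_{41^18}

F_{p^m} embeds in F_{p^n} iff m | n. Here 40 ∤ 18 (since 18 = 0·40 + 18 with remainder 18 ≠ 0), so F_{41^40} is not a subfield of F_{41^18}. Equivalently: if it were, the tower law would give 40 = [F_{41^40}:F_41] dividing [F_{41^18}:F_41] = 18, contradiction.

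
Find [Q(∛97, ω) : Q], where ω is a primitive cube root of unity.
[Q(∛97, ω) : Q] = 6

[Q(∛97):Q] = 3 (min poly x^3 - 97, irreducible since 97 is not a perfect cube). [Q(ω):Q] = 2 (min poly x^2 + x + 1). Since Q(∛97) ⊂ R and ω ∉ R, we have ω ∉ Q(∛97), so x^2 + x + 1 remains irreducible over Q(∛97) and [Q(∛97, ω) : Q(∛97)] = 2. By the tower law, [Q(∛97, ω) : Q] = 3 · 2 = 6. (In fact Q(∛97, ω) is the splitting field of x^3 - 97 over Q.)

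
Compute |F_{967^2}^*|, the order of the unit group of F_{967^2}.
|F_{967^2}^*| = 935088

F_{967^2} has 967^2 = 935089 elements; its multiplicative group consists of all nonzero elements, so |F_{967^2}^*| = 935089 - 1 = 935088. (It is cyclic since any finite subgroup of the multiplicative group of a field is cyclic.)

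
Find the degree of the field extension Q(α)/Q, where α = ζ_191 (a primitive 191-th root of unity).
[Q(α):Q] = 190

The minimal polynomial of ζ_191 over Q is the 191-th cyclotomic polynomial Φ_191(x), which is irreducible over Q and has degree φ(191) = 190. Hence [Q(α):Q] = φ(191) = 190.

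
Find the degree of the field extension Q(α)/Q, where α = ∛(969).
[Q(α):Q] = 3

The minimal polynomial of α is x^3 - 969, irreducible over Q since 969 is not a perfect cube (so x^3 - 969 has no rational root). Hence [Q(α):Q] = deg(m_α) = 3.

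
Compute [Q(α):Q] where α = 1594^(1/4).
[Q(α):Q] = 4

α is a root of x^4 - 1594. By Eisenstein's criterion at the prime p = 2 (which divides the constant term 1594 but p^2 = 4 does not, since 1594 is squarefree), x^4 - 1594 is irreducible over Q. Hence [Q(α):Q] = 4.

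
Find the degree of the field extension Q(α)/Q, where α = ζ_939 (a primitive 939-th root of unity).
[Q(α):Q] = 624

The minimal polynomial of ζ_939 over Q is the 939-th cyclotomic polynomial Φ_939(x), which is irreducible over Q and has degree φ(939) = 624. Hence [Q(α):Q] = φ(939) = 624.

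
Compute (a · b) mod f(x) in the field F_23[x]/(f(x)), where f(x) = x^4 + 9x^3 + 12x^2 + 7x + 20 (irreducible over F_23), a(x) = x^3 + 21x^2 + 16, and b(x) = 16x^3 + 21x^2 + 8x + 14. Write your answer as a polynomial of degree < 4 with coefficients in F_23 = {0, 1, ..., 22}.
a · b ≡ 14x^3 + 17x^2 + 13x + 5 (mod f(x))

Multiply in F_23[x]: a(x)·b(x) = (x^3 + 21x^2 + 16)·(16x^3 + 21x^2 + 8x + 14) = 16x^6 + 12x^5 + 12x^4 + x^3 + 9x^2 + 13x + 17. This has degree ≥ 4, so divide by f(x) over F_23: 16x^6 + 12x^5 + 12x^4 + x^3 + 9x^2 + 13x + 17 = (16x^2 + 6x + 19)·(x^4 + 9x^3 + 12x^2 + 7x + 20) + (14x^3 + 17x^2 + 13x + 5). Hence a·b ≡ 14x^3 + 17x^2 + 13x + 5 (mod f). (F_23[x]/(f) is a field with 23^4 = 279841 elements since f is irreducible of degree 4.)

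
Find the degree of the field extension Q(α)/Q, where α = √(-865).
[Q(α):Q] = 2

[Q(α):Q] equals the degree of the minimal polynomial of α. Here α^2 = -865 and x^2 + 865 is irreducible (d = -865 is squarefree, ≠ 1, hence not a square), so deg(m_α) = 2. Thus [Q(α):Q] = 2.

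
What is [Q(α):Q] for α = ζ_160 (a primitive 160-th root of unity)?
[Q(α):Q] = 64

The minimal polynomial of ζ_160 over Q is the 160-th cyclotomic polynomial Φ_160(x), which is irreducible over Q and has degree φ(160) = 64. Hence [Q(α):Q] = φ(160) = 64.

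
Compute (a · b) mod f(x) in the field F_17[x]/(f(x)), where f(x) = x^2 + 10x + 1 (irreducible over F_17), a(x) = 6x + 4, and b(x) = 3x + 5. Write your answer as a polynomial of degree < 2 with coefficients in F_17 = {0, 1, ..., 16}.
a · b ≡ 15x + 2 (mod f(x))

Multiply in F_17[x]: a(x)·b(x) = (6x + 4)·(3x + 5) = x^2 + 8x + 3. This has degree ≥ 2, so divide by f(x) over F_17: x^2 + 8x + 3 = (1)·(x^2 + 10x + 1) + (15x + 2). Hence a·b ≡ 15x + 2 (mod f). (F_17[x]/(f) is a field with 17^2 = 289 elements since f is irreducible of degree 2.)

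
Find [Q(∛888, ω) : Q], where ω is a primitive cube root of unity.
[Q(∛888, ω) : Q] = 6

[Q(∛888):Q] = 3 (min poly x^3 - 888, irreducible since 888 is not a perfect cube). [Q(ω):Q] = 2 (min poly x^2 + x + 1). Since Q(∛888) ⊂ R and ω ∉ R, we have ω ∉ Q(∛888), so x^2 + x + 1 remains irreducible over Q(∛888) and [Q(∛888, ω) : Q(∛888)] = 2. By the tower law, [Q(∛888, ω) : Q] = 3 · 2 = 6. (In fact Q(∛888, ω) is the splitting field of x^3 - 888 over Q.)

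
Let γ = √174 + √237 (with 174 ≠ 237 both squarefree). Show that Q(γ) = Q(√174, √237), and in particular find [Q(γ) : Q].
[Q(γ) : Q] = 4 (equivalently, Q(γ) = Q(√174, √237))

Obviously Q(γ) ⊆ Q(√174, √237), and [Q(√174, √237):Q] = 4 (since 174, 237 are distinct squarefree integers > 1 with 41238 not a perfect square). To show equality we compute the minimal polynomial of γ. From γ = √174 + √237: γ^2 = 174 + 2√(41238) + 237 = 411 + 2√(41238), so γ^2 - 411 = 2√(41238); squaring, (γ^2 - 411)^2 = 4·41238, i.e. γ^4 - 822γ^2 + 168921 - 164952 = 0, i.e. γ^4 - 822γ^2 + 3969 = 0. So γ is a root of x^4 - 822x^2 + 3969. This polynomial is irreducible over Q: it has no rational root (each ±√174 ± √237 is irrational), and any factorization into two quadratics over Q would force √(41238) ∈ Q (pairing opposite roots) or √174, √237 ∈ Q (other pairings), all impossible. Hence [Q(γ):Q] = 4 = [Q(√174, √237):Q], so Q(γ) = Q(√174, √237).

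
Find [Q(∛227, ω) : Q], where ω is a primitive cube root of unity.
[Q(∛227, ω) : Q] = 6

[Q(∛227):Q] = 3 (min poly x^3 - 227, irreducible since 227 is not a perfect cube). [Q(ω):Q] = 2 (min poly x^2 + x + 1). Since Q(∛227) ⊂ R and ω ∉ R, we have ω ∉ Q(∛227), so x^2 + x + 1 remains irreducible over Q(∛227) and [Q(∛227, ω) : Q(∛227)] = 2. By the tower law, [Q(∛227, ω) : Q] = 3 · 2 = 6. (In fact Q(∛227, ω) is the splitting field of x^3 - 227 over Q.)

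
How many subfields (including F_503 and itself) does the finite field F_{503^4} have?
F_{503^4} has 3 subfields

The subfields of F_{p^n} are exactly the fields F_{p^d} for d | n (each is the fixed field of the unique index-d subgroup of Gal(F_{p^n}/F_p) ≅ Z/nZ). The divisors of n = 4 are {1, 2, 4}, giving 3 subfields: F_{503^1}, F_{503^2}, F_{503^4}.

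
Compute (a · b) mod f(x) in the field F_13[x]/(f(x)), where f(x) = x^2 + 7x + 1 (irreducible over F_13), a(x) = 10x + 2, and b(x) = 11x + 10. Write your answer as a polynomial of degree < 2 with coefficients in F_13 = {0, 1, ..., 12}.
a · b ≡ 2x + 1 (mod f(x))

Multiply in F_13[x]: a(x)·b(x) = (10x + 2)·(11x + 10) = 6x^2 + 5x + 7. This has degree ≥ 2, so divide by f(x) over F_13: 6x^2 + 5x + 7 = (6)·(x^2 + 7x + 1) + (2x + 1). Hence a·b ≡ 2x + 1 (mod f). (F_13[x]/(f) is a field with 13^2 = 169 elements since f is irreducible of degree 2.)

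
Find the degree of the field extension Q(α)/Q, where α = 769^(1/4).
[Q(α):Q] = 4

α is a root of x^4 - 769. By Eisenstein's criterion at the prime p = 769 (which divides the constant term 769 but p^2 = 591361 does not, since 769 is squarefree), x^4 - 769 is irreducible over Q. Hence [Q(α):Q] = 4.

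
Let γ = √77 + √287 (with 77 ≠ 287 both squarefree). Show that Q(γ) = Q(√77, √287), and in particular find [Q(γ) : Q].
[Q(γ) : Q] = 4 (equivalently, Q(γ) = Q(√77, √287))

Obviously Q(γ) ⊆ Q(√77, √287), and [Q(√77, √287):Q] = 4 (since 77, 287 are distinct squarefree integers > 1 with 22099 not a perfect square). To show equality we compute the minimal polynomial of γ. From γ = √77 + √287: γ^2 = 77 + 2√(22099) + 287 = 364 + 2√(22099), so γ^2 - 364 = 2√(22099); squaring, (γ^2 - 364)^2 = 4·22099, i.e. γ^4 - 728γ^2 + 132496 - 88396 = 0, i.e. γ^4 - 728γ^2 + 44100 = 0. So γ is a root of x^4 - 728x^2 + 44100. This polynomial is irreducible over Q: it has no rational root (each ±√77 ± √287 is irrational), and any factorization into two quadratics over Q would force √(22099) ∈ Q (pairing opposite roots) or √77, √287 ∈ Q (other pairings), all impossible. Hence [Q(γ):Q] = 4 = [Q(√77, √287):Q], so Q(γ) = Q(√77, √287).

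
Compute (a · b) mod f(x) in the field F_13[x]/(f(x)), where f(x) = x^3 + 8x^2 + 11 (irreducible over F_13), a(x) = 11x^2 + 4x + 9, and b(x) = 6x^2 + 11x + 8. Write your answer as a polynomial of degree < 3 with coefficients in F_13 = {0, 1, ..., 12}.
a · b ≡ 3x + 8 (mod f(x))

Multiply in F_13[x]: a(x)·b(x) = (11x^2 + 4x + 9)·(6x^2 + 11x + 8) = x^4 + 2x^3 + 4x^2 + x + 7. This has degree ≥ 3, so divide by f(x) over F_13: x^4 + 2x^3 + 4x^2 + x + 7 = (x + 7)·(x^3 + 8x^2 + 11) + (3x + 8). Hence a·b ≡ 3x + 8 (mod f). (F_13[x]/(f) is a field with 13^3 = 2197 elements since f is irreducible of degree 3.)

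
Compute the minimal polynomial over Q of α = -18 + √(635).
m_α(x) = x^2 + 36x - 311

From α + 18 = √(635), squaring gives (α + 18)^2 = 635, i.e. α^2 + 36α + 324 = 635, so α^2 + 36α - 311 = 0. The discriminant of x^2 + 36x - 311 is (36)^2 - 4·(-311) = 1296 + 1244 = 2540, and 4·(635) is not a perfect square in Q since 635 is squarefree and ≠ 1. Hence x^2 + 36x - 311 is irreducible over Q and is the minimal polynomial of α.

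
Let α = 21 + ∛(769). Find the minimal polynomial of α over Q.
m_α(x) = x^3 - 63x^2 + 1323x - 10030

Set β = α - 21 = ∛(769), so β^3 = 769. Then (α - 21)^3 - 769 = 0, i.e. α is a root of g(x) = (x - 21)^3 - 769 = x^3 - 63x^2 + 1323x - 10030. Since g(x) = h(x - 21) where h(x) = x^3 - 769, and h is irreducible over Q (because 769 is not a perfect cube, so h has no rational root, and a monic cubic with no rational root is irreducible), g is also irreducible (irreducibility is preserved under the substitution x → x - 21). Hence m_α(x) = x^3 - 63x^2 + 1323x - 10030.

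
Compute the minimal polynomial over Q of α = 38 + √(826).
m_α(x) = x^2 - 76x + 618

From α - 38 = √(826), squaring gives (α - 38)^2 = 826, i.e. α^2 - 76α + 1444 = 826, so α^2 - 76α + 618 = 0. The discriminant of x^2 - 76x + 618 is (-76)^2 - 4·(618) = 5776 - 2472 = 3304, and 4·(826) is not a perfect square in Q since 826 is squarefree and ≠ 1. Hence x^2 - 76x + 618 is irreducible over Q and is the minimal polynomial of α.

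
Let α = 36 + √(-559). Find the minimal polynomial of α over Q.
m_α(x) = x^2 - 72x + 1855

From α - 36 = √(-559), squaring gives (α - 36)^2 = -559, i.e. α^2 - 72α + 1296 = -559, so α^2 - 72α + 1855 = 0. The discriminant of x^2 - 72x + 1855 is (-72)^2 - 4·(1855) = 5184 - 7420 = -2236, and 4·(-559) is not a perfect square in Q since -559 is squarefree and ≠ 1. Hence x^2 - 72x + 1855 is irreducible over Q and is the minimal polynomial of α.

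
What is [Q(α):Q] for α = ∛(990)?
[Q(α):Q] = 3

The minimal polynomial of α is x^3 - 990, irreducible over Q since 990 is not a perfect cube (so x^3 - 990 has no rational root). Hence [Q(α):Q] = deg(m_α) = 3.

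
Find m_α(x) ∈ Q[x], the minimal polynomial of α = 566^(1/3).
m_α(x) = x^3 - 566

α satisfies α^3 = 566, so x^3 - 566 annihilates α. By the rational root test, a rational root p/q (in lowest terms) of x^3 - 566 would satisfy p^3 = 566 q^3, forcing q = 1 and p^3 = 566; but 566 is not a perfect cube, contradiction. A monic cubic over Q with no rational root is irreducible (any nontrivial factorization would include a linear factor). Hence x^3 - 566 is the minimal polynomial of α, and in particular [Q(α):Q] = 3.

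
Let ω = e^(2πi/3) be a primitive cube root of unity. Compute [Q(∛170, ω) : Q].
[Q(∛170, ω) : Q] = 6

[Q(∛170):Q] = 3 (min poly x^3 - 170, irreducible since 170 is not a perfect cube). [Q(ω):Q] = 2 (min poly x^2 + x + 1). Since Q(∛170) ⊂ R and ω ∉ R, we have ω ∉ Q(∛170), so x^2 + x + 1 remains irreducible over Q(∛170) and [Q(∛170, ω) : Q(∛170)] = 2. By the tower law, [Q(∛170, ω) : Q] = 3 · 2 = 6. (In fact Q(∛170, ω) is the splitting field of x^3 - 170 over Q.)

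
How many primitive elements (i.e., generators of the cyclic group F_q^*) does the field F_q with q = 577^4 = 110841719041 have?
There are φ(110841719040) = 25548816384 primitive elements

F_q^* is cyclic of order q - 1 = 110841719040. A cyclic group of order m has exactly φ(m) generators. Here m = 110841719040 = 2^8 · 3^2 · 5 · 13^2 · 17^2 · 197, so the number of primitive elements is φ(110841719040) = 25548816384.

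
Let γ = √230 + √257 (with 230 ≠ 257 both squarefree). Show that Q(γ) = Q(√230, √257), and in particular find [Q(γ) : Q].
[Q(γ) : Q] = 4 (equivalently, Q(γ) = Q(√230, √257))

Obviously Q(γ) ⊆ Q(√230, √257), and [Q(√230, √257):Q] = 4 (since 230, 257 are distinct squarefree integers > 1 with 59110 not a perfect square). To show equality we compute the minimal polynomial of γ. From γ = √230 + √257: γ^2 = 230 + 2√(59110) + 257 = 487 + 2√(59110), so γ^2 - 487 = 2√(59110); squaring, (γ^2 - 487)^2 = 4·59110, i.e. γ^4 - 974γ^2 + 237169 - 236440 = 0, i.e. γ^4 - 974γ^2 + 729 = 0. So γ is a root of x^4 - 974x^2 + 729. This polynomial is irreducible over Q: it has no rational root (each ±√230 ± √257 is irrational), and any factorization into two quadratics over Q would force √(59110) ∈ Q (pairing opposite roots) or √230, √257 ∈ Q (other pairings), all impossible. Hence [Q(γ):Q] = 4 = [Q(√230, √257):Q], so Q(γ) = Q(√230, √257).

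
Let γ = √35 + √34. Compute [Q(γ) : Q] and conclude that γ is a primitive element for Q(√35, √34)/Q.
[Q(γ) : Q] = 4 (equivalently, Q(γ) = Q(√35, √34))

Obviously Q(γ) ⊆ Q(√35, √34), and [Q(√35, √34):Q] = 4 (since 35, 34 are distinct squarefree integers > 1 with 1190 not a perfect square). To show equality we compute the minimal polynomial of γ. From γ = √35 + √34: γ^2 = 35 + 2√(1190) + 34 = 69 + 2√(1190), so γ^2 - 69 = 2√(1190); squaring, (γ^2 - 69)^2 = 4·1190, i.e. γ^4 - 138γ^2 + 4761 - 4760 = 0, i.e. γ^4 - 138γ^2 + 1 = 0. So γ is a root of x^4 - 138x^2 + 1. This polynomial is irreducible over Q: it has no rational root (each ±√35 ± √34 is irrational), and any factorization into two quadratics over Q would force √(1190) ∈ Q (pairing opposite roots) or √35, √34 ∈ Q (other pairings), all impossible. Hence [Q(γ):Q] = 4 = [Q(√35, √34):Q], so Q(γ) = Q(√35, √34).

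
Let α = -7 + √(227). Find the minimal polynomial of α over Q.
m_α(x) = x^2 + 14x - 178

From α + 7 = √(227), squaring gives (α + 7)^2 = 227, i.e. α^2 + 14α + 49 = 227, so α^2 + 14α - 178 = 0. The discriminant of x^2 + 14x - 178 is (14)^2 - 4·(-178) = 196 + 712 = 908, and 4·(227) is not a perfect square in Q since 227 is squarefree and ≠ 1. Hence x^2 + 14x - 178 is irreducible over Q and is the minimal polynomial of α.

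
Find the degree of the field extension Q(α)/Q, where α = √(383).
[Q(α):Q] = 2

[Q(α):Q] equals the degree of the minimal polynomial of α. Here α^2 = 383 and x^2 - 383 is irreducible (d = 383 is squarefree, ≠ 1, hence not a square), so deg(m_α) = 2. Thus [Q(α):Q] = 2.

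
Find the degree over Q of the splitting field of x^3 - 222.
[K : Q] = 6

The roots of x^3 - 222 are ∛222, ω∛222, ω^2∛222 where ω = e^(2πi/3) is a primitive cube root of unity, so K = Q(∛222, ω). Now [Q(∛222):Q] = 3 (since 222 is not a perfect cube, x^3 - 222 is irreducible) and [Q(ω):Q] = 2. Both 2 and 3 divide [K:Q], and [K:Q] ≤ 3·2 = 6, so [K:Q] = 6. (Equivalently: Q(∛222) ⊂ R but ω ∉ R, so [K : Q(∛222)] = 2.)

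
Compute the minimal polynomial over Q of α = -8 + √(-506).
m_α(x) = x^2 + 16x + 570

From α + 8 = √(-506), squaring gives (α + 8)^2 = -506, i.e. α^2 + 16α + 64 = -506, so α^2 + 16α + 570 = 0. The discriminant of x^2 + 16x + 570 is (16)^2 - 4·(570) = 256 - 2280 = -2024, and 4·(-506) is not a perfect square in Q since -506 is squarefree and ≠ 1. Hence x^2 + 16x + 570 is irreducible over Q and is the minimal polynomial of α.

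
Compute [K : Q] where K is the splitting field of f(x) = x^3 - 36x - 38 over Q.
[K : Q] = 6

By the rational root test, any rational root of the monic integer polynomial f(x) = x^3 - 36x - 38 must be an integer dividing the constant term -38, i.e. one of ±{1, 2, 19, 38}. Evaluating: f(1) = -73, f(-1) = -3, f(2) = -102, f(-2) = 26, f(19) = 6137, f(-19) = -6213, f(38) = 53466, f(-38) = -53542; none is 0, so f has no rational root and is therefore irreducible over Q (a cubic with no linear factor over a field is irreducible). For an irreducible cubic, the Galois group is A_3 or S_3 according as the discriminant disc(f) = -4a^3 - 27b^2 = -4·(-36)^3 - 27·(-38)^2 = 147636 is or is not a square in Q. Here disc(f) = 147636 is not a perfect square in Q, so the Galois group of f over Q is not contained in A_3 and must be all of S_3. The splitting field has degree |S_3| = 6 over Q, so [K : Q] = 6.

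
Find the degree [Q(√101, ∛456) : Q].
[Q(√101, ∛456) : Q] = 6

Let L = Q(√101, ∛456). Since Q(√101) ⊂ L and [Q(√101):Q] = 2, the tower law gives 2 | [L:Q]. Likewise Q(∛456) ⊂ L with [Q(∛456):Q] = 3 (because 456 is not a perfect cube), so 3 | [L:Q]. As gcd(2,3) = 1, [L:Q] is divisible by 6. Conversely L is generated over Q by √101 and ∛456, so [L:Q] ≤ 2·3 = 6. Therefore [Q(√101, ∛456) : Q] = 6.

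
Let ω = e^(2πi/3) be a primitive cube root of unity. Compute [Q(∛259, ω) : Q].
[Q(∛259, ω) : Q] = 6

[Q(∛259):Q] = 3 (min poly x^3 - 259, irreducible since 259 is not a perfect cube). [Q(ω):Q] = 2 (min poly x^2 + x + 1). Since Q(∛259) ⊂ R and ω ∉ R, we have ω ∉ Q(∛259), so x^2 + x + 1 remains irreducible over Q(∛259) and [Q(∛259, ω) : Q(∛259)] = 2. By the tower law, [Q(∛259, ω) : Q] = 3 · 2 = 6. (In fact Q(∛259, ω) is the splitting field of x^3 - 259 over Q.)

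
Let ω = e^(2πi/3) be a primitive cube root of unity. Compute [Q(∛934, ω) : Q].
[Q(∛934, ω) : Q] = 6

[Q(∛934):Q] = 3 (min poly x^3 - 934, irreducible since 934 is not a perfect cube). [Q(ω):Q] = 2 (min poly x^2 + x + 1). Since Q(∛934) ⊂ R and ω ∉ R, we have ω ∉ Q(∛934), so x^2 + x + 1 remains irreducible over Q(∛934) and [Q(∛934, ω) : Q(∛934)] = 2. By the tower law, [Q(∛934, ω) : Q] = 3 · 2 = 6. (In fact Q(∛934, ω) is the splitting field of x^3 - 934 over Q.)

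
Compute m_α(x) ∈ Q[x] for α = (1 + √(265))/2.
m_α(x) = x^2 - x - 66

From 2α - 1 = √(265), squaring gives (2α - 1)^2 = 265, i.e. 4α^2 - 4α + 1 = 265, so α^2 - α + (1 - 265)/4 = 0. Since 265 ≡ 1 (mod 4), (1 - 265)/4 = -66 ∈ Z. The polynomial x^2 - x - 66 has discriminant 1 - 4·(-66) = 265, which is not a perfect square in Q (d = 265 is squarefree and ≠ 1), so x^2 - x - 66 is irreducible over Q. It is the minimal polynomial of α.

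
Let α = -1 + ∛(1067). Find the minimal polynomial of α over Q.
m_α(x) = x^3 + 3x^2 + 3x - 1066

Set β = α + 1 = ∛(1067), so β^3 = 1067. Then (α + 1)^3 - 1067 = 0, i.e. α is a root of g(x) = (x + 1)^3 - 1067 = x^3 + 3x^2 + 3x - 1066. Since g(x) = h(x + 1) where h(x) = x^3 - 1067, and h is irreducible over Q (because 1067 is not a perfect cube, so h has no rational root, and a monic cubic with no rational root is irreducible), g is also irreducible (irreducibility is preserved under the substitution x → x + 1). Hence m_α(x) = x^3 + 3x^2 + 3x - 1066.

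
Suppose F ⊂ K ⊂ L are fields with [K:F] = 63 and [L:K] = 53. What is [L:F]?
[L:F] = 3339

The tower law says that for any tower of field extensions F ⊂ K ⊂ L with finite degrees, [L:F] = [L:K] · [K:F]. Here this gives [L:F] = 53 · 63 = 3339.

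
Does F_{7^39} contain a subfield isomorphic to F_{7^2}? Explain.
No: F_{7^2} is not a subfield of F_{7^39}

F_{p^m} embeds in F_{p^n} iff m | n. Here 2 ∤ 39 (since 39 = 19·2 + 1 with remainder 1 ≠ 0), so F_{7^2} is not a subfield of F_{7^39}. Equivalently: if it were, the tower law would give 2 = [F_{7^2}:F_7] dividing [F_{7^39}:F_7] = 39, contradiction.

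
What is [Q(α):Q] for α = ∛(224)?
[Q(α):Q] = 3

The minimal polynomial of α is x^3 - 224, irreducible over Q since 224 is not a perfect cube (so x^3 - 224 has no rational root). Hence [Q(α):Q] = deg(m_α) = 3.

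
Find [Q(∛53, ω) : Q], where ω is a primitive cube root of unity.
[Q(∛53, ω) : Q] = 6

[Q(∛53):Q] = 3 (min poly x^3 - 53, irreducible since 53 is not a perfect cube). [Q(ω):Q] = 2 (min poly x^2 + x + 1). Since Q(∛53) ⊂ R and ω ∉ R, we have ω ∉ Q(∛53), so x^2 + x + 1 remains irreducible over Q(∛53) and [Q(∛53, ω) : Q(∛53)] = 2. By the tower law, [Q(∛53, ω) : Q] = 3 · 2 = 6. (In fact Q(∛53, ω) is the splitting field of x^3 - 53 over Q.)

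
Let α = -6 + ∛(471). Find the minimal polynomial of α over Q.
m_α(x) = x^3 + 18x^2 + 108x - 255

Set β = α + 6 = ∛(471), so β^3 = 471. Then (α + 6)^3 - 471 = 0, i.e. α is a root of g(x) = (x + 6)^3 - 471 = x^3 + 18x^2 + 108x - 255. Since g(x) = h(x + 6) where h(x) = x^3 - 471, and h is irreducible over Q (because 471 is not a perfect cube, so h has no rational root, and a monic cubic with no rational root is irreducible), g is also irreducible (irreducibility is preserved under the substitution x → x + 6). Hence m_α(x) = x^3 + 18x^2 + 108x - 255.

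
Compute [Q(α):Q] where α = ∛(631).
[Q(α):Q] = 3

The minimal polynomial of α is x^3 - 631, irreducible over Q since 631 is not a perfect cube (so x^3 - 631 has no rational root). Hence [Q(α):Q] = deg(m_α) = 3.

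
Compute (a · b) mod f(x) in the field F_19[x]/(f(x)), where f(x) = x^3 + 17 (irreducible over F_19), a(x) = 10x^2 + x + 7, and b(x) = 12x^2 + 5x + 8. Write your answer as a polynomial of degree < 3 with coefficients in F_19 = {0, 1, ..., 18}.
a · b ≡ 17x^2 + 17x + 9 (mod f(x))

Multiply in F_19[x]: a(x)·b(x) = (10x^2 + x + 7)·(12x^2 + 5x + 8) = 6x^4 + 5x^3 + 17x^2 + 5x + 18. This has degree ≥ 3, so divide by f(x) over F_19: 6x^4 + 5x^3 + 17x^2 + 5x + 18 = (6x + 5)·(x^3 + 17) + (17x^2 + 17x + 9). Hence a·b ≡ 17x^2 + 17x + 9 (mod f). (F_19[x]/(f) is a field with 19^3 = 6859 elements since f is irreducible of degree 3.)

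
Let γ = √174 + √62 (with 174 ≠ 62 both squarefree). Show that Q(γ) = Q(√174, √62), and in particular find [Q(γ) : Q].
[Q(γ) : Q] = 4 (equivalently, Q(γ) = Q(√174, √62))

Obviously Q(γ) ⊆ Q(√174, √62), and [Q(√174, √62):Q] = 4 (since 174, 62 are distinct squarefree integers > 1 with 10788 not a perfect square). To show equality we compute the minimal polynomial of γ. From γ = √174 + √62: γ^2 = 174 + 2√(10788) + 62 = 236 + 2√(10788), so γ^2 - 236 = 2√(10788); squaring, (γ^2 - 236)^2 = 4·10788, i.e. γ^4 - 472γ^2 + 55696 - 43152 = 0, i.e. γ^4 - 472γ^2 + 12544 = 0. So γ is a root of x^4 - 472x^2 + 12544. This polynomial is irreducible over Q: it has no rational root (each ±√174 ± √62 is irrational), and any factorization into two quadratics over Q would force √(10788) ∈ Q (pairing opposite roots) or √174, √62 ∈ Q (other pairings), all impossible. Hence [Q(γ):Q] = 4 = [Q(√174, √62):Q], so Q(γ) = Q(√174, √62).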